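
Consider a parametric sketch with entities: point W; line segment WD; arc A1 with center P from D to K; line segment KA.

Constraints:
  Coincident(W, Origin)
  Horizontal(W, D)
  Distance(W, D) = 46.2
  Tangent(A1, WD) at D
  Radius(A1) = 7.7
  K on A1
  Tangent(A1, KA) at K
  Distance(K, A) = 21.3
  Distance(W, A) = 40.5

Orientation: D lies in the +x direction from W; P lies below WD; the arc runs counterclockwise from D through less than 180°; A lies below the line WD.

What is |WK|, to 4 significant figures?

39.29

Checks: ∠(PD, DW) = 90.00° ✓; |PD| = 7.700 ✓; |PK| = 7.700 ✓; ∠(PK, KA) = 90.00° ✓; |KA| = 21.30 ✓; |WA| = 40.50 ✓.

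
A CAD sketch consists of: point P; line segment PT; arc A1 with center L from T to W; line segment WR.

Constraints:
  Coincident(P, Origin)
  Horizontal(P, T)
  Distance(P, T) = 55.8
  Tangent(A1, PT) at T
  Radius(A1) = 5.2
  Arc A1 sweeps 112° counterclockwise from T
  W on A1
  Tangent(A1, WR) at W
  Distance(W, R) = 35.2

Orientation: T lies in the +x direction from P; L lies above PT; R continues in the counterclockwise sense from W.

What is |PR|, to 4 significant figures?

61.91

P is at the origin; P and T share the same y with |PT| = 55.8 and T on the +x side, so T = (55.80, 0.000). A1 meets PT tangentially, so LT is at right angles to PT, so L = T + (0, 5.2) = (55.80, 5.200). On A1, T sits at bearing -90° from L; a 112° counterclockwise sweep puts W at bearing 22°, so W = L + 5.2·(cos 22°, sin 22°) = (60.62, 7.148). Since A1 is tangent to WR there, LW ⟂ WR, so WR runs along (−sin 22°, cos 22°); with |WR| = 35.2, R = (47.44, 39.78). Then |PR| = |R − P| = 61.91.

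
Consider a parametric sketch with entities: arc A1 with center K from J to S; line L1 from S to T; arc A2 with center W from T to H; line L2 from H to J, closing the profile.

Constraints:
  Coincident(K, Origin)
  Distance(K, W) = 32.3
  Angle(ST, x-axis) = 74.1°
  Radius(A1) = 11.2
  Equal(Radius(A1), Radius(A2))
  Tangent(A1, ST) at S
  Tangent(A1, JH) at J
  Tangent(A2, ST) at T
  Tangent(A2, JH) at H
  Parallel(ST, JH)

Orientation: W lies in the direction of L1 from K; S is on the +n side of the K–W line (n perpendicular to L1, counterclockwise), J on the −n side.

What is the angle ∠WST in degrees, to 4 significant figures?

19.12°

The slot axis is L1's direction at 74.1°, so u = (cos 74.1°, sin 74.1°) = (0.2740, 0.9617) and n = (−sin 74.1°, cos 74.1°) = (-0.9617, 0.2740). K is at the origin and W lies 32.3 along u from K, so W = 32.3·u = (8.849, 31.06). Tangency of A1 to both parallel lines with radius 11.2 puts S and J at K ± 11.2·n: S = (-10.77, 3.068), J = (10.77, -3.068). Equal radii place T and H the same way about W: T = W + 11.2·n = (-1.923, 34.13), H = W − 11.2·n = (19.62, 28.00). Then cos ∠WST = SW·ST / (|SW||ST|), giving 19.12°.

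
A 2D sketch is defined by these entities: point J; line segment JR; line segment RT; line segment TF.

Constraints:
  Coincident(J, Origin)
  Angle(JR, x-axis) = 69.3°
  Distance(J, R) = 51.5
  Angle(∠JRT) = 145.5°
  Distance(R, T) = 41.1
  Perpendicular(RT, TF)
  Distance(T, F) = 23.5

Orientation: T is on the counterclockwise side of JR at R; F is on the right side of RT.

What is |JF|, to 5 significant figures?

98.760

∠JRT = 145.5°, so RT runs at 69.3° + (180° − 145.5°) = 103.80° from the x-axis; with |RT| = 41.1, T = R + 41.1·(cos 103.80°, sin 103.80°) = (8.4002, 88.089). RT ⟂ TF; with |TF| = 23.5 on the right of RT, F = T + 23.5·(0.97113, 0.23853) = (31.222, 93.695). Then |JF| = |F − J| = 98.760.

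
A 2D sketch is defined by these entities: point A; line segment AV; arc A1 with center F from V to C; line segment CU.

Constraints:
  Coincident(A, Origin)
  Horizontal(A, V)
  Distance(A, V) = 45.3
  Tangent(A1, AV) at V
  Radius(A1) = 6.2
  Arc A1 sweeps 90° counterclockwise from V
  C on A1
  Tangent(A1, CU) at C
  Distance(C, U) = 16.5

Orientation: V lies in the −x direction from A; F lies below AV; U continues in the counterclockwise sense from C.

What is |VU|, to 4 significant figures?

23.53

A is at the origin; AV is horizontal with |AV| = 45.3 and V on the −x side, so V = (-45.30, 0.000). The tangent condition forces FV to be normal to AV, so F = V + (0, -6.2) = (-45.30, -6.200). On A1, V sits at bearing 90° from F; a 90° counterclockwise sweep puts C at bearing 180°, so C = F + 6.2·(cos 180°, sin 180°) = (-51.50, -6.200). The tangent condition forces FC to be normal to CU, so CU runs along (−sin 180°, cos 180°); with |CU| = 16.5, U = (-51.50, -22.70). Then |VU| = |U − V| = 23.53.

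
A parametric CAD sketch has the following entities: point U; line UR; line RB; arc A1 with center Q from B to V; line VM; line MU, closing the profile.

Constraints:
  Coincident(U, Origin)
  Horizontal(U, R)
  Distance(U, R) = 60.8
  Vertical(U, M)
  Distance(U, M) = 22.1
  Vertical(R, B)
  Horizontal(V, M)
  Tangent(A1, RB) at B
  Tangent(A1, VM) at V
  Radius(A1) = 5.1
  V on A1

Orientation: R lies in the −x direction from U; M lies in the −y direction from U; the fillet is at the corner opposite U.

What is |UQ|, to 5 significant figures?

58.237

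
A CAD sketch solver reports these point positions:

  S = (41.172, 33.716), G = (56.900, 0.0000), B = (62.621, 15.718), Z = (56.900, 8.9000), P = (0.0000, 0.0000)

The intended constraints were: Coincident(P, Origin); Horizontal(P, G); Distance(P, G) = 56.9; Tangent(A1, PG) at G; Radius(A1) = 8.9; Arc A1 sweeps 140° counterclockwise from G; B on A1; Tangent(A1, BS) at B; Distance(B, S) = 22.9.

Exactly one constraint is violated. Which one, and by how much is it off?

Distance(B, S) = 22.9 — off by 5.10.

P = (0.00, 0.00) ✓; P.y = 0.00, G.y = 0.00 ✓; |PG| = 56.90 ✓; ∠(ZG, GP) = 90.00° ✓; |ZG| = 8.900 ✓; bearing(Z→B) − bearing(Z→G) = 140.0° ✓; |ZB| = 8.900 ✓; ∠(ZB, BS) = 90.00° ✓; |BS| = 28.00 ✗.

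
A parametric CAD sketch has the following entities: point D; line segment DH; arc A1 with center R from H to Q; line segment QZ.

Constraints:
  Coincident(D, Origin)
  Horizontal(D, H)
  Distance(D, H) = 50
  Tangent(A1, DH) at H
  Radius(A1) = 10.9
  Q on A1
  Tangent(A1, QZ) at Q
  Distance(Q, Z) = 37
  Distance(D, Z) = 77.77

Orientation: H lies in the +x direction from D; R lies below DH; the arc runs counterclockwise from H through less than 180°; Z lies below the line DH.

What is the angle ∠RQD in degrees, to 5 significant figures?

123.95°

Checks: |RQ| = 10.90 ✓; ∠(RQ, QZ) = 90.00° ✓; |QZ| = 37.00 ✓; |DZ| = 77.77 ✓.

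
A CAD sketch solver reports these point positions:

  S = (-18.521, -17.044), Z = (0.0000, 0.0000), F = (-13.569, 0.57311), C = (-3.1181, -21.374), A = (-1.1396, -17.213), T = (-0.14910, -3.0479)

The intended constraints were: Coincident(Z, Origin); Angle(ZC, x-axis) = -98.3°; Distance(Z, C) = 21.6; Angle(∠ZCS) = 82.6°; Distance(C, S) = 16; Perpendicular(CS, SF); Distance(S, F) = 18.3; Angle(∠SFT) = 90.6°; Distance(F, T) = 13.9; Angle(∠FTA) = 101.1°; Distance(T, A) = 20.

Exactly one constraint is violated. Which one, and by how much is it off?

Distance(T, A) = 20 — off by 5.80.

Z = (0.00, 0.00) ✓; ZC at -98.30° ✓; |ZC| = 21.60 ✓; ∠ZCS = 82.60° ✓; |CS| = 16.00 ✓; ∠(CS, SF) = 90.00° ✓; |SF| = 18.30 ✓; ∠SFT = 90.60° ✓; |FT| = 13.90 ✓; ∠FTA = 101.1° ✓; |TA| = 14.20 ✗.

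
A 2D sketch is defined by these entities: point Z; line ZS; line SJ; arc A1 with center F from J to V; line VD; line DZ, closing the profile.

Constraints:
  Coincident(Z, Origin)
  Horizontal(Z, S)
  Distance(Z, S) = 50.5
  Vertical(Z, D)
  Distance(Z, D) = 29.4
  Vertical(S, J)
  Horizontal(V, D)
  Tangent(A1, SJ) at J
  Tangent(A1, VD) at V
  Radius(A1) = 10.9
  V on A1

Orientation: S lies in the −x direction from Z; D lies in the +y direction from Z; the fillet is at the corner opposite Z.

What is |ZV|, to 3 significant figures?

49.3

Z is at the origin; ZS is horizontal with |ZS| = 50.5 and S on the −x side, so S = (-50.5, 0.00). Z and D share the same x with |ZD| = 29.4 and D on the +y side, so D = (0.00, 29.4). The virtual corner opposite Z is at (-50.5, 29.4). A1 meets SJ tangentially, so FJ is at right angles to SJ and since A1 is tangent to VD there, FV ⟂ VD, with radius 10.9, so the center F sits 10.9 in from both sides at F = (-39.6, 18.5). That places the tangent points at J = (-50.5, 18.5) on SJ and V = (-39.6, 29.4) on VD. Then |ZV| = |V − Z| = 49.3.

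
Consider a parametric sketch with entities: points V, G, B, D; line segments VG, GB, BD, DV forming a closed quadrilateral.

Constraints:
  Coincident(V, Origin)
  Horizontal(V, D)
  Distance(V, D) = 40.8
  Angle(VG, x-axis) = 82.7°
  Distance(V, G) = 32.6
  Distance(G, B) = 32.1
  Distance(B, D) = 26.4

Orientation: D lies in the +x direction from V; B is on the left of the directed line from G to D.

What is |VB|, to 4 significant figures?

44.00

Checks: |GB| = 32.10 ✓; |BD| = 26.40 ✓.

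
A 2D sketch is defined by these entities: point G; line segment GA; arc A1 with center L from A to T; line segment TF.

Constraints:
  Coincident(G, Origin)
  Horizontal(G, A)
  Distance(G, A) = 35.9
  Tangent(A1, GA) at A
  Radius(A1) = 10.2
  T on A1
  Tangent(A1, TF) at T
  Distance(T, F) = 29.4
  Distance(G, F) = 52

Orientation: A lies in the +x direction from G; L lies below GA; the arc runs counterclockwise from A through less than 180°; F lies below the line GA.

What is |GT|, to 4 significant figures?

28.68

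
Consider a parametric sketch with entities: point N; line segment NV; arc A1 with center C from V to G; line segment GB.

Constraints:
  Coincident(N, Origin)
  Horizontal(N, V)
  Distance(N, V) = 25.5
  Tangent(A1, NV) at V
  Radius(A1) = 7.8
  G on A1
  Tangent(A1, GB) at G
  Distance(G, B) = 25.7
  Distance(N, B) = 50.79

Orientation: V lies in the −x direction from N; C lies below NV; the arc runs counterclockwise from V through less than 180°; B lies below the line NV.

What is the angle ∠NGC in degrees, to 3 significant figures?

28.3°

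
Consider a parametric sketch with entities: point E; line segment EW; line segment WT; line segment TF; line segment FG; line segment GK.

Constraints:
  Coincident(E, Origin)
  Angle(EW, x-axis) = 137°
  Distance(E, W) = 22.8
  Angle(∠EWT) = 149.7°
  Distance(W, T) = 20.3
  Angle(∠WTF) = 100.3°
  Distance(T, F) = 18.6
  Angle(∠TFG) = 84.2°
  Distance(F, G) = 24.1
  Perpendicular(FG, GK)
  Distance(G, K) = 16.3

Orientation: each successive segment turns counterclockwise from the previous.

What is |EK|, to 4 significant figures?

19.53

∠TFG = 84.2° gives FG at -17.20° from the x-axis; with |FG| = 24.1, G = (-20.72, -4.236). The perpendicularity gives GK at right angles to FG, so GK runs at 72.80°; with |GK| = 16.3, K = (-15.90, 11.34). Then |EK| = |K − E| = 19.53.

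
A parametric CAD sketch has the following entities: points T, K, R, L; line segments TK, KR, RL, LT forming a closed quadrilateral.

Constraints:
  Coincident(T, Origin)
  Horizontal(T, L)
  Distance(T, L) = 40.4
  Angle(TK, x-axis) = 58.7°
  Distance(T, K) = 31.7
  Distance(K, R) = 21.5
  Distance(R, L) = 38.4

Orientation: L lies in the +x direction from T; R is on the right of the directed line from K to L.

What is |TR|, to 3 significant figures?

10.6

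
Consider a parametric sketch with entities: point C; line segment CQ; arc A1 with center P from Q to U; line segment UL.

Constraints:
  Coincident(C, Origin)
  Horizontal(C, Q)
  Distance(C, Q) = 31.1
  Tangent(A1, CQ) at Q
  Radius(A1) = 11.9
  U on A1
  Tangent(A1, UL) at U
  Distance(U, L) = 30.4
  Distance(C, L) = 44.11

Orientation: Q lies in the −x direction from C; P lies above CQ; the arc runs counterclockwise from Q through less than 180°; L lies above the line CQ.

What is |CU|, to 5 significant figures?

22.048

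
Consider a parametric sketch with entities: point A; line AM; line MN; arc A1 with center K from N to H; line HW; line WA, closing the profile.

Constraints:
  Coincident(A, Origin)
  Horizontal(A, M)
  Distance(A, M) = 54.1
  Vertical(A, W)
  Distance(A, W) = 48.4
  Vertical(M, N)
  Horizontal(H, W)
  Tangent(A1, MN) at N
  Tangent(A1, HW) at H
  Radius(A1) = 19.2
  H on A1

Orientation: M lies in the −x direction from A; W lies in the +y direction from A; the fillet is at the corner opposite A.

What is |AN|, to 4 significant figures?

61.48

The virtual corner opposite A is at (-54.10, 48.40). The tangent condition forces KN to be normal to MN and since A1 is tangent to HW there, KH ⟂ HW, with radius 19.2, so the center K sits 19.2 in from both sides at K = (-34.90, 29.20). That places the tangent points at N = (-54.10, 29.20) on MN and H = (-34.90, 48.40) on HW. Then |AN| = |N − A| = 61.48.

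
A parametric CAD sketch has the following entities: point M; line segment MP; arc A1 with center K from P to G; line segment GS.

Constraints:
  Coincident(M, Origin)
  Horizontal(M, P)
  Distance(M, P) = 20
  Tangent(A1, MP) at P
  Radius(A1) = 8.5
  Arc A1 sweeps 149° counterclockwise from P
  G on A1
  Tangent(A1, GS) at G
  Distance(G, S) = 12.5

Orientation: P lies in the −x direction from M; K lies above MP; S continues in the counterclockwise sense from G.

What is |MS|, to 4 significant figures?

34.46

M is at the origin; M and P share the same y with |MP| = 20.0 and P on the −x side, so P = (-20.00, 0.000). A1 meets MP tangentially, so KP is at right angles to MP, so K = P + (0, 8.5) = (-20.00, 8.500). On A1, P sits at bearing -90° from K; a 149° counterclockwise sweep puts G at bearing 59°, so G = K + 8.5·(cos 59°, sin 59°) = (-15.62, 15.79). A1 meets GS tangentially, so KG is at right angles to GS, so GS runs along (−sin 59°, cos 59°); with |GS| = 12.5, S = (-26.34, 22.22). Then |MS| = |S − M| = 34.46.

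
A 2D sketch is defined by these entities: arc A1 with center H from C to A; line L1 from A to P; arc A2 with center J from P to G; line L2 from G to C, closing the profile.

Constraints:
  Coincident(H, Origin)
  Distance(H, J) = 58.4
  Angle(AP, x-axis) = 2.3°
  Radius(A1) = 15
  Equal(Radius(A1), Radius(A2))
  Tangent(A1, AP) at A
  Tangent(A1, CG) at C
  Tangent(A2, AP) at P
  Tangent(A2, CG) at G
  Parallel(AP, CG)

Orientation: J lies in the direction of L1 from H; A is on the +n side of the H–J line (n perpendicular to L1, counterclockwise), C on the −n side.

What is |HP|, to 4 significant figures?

60.30

The slot axis is L1's direction at 2.3°, so u = (cos 2.3°, sin 2.3°) = (0.9992, 0.04013) and n = (−sin 2.3°, cos 2.3°) = (-0.04013, 0.9992). H is at the origin and J lies 58.4 along u from H, so J = 58.4·u = (58.35, 2.344). Tangency of A1 to both parallel lines with radius 15.0 puts A and C at H ± 15.0·n: A = (-0.6020, 14.99), C = (0.6020, -14.99). Equal radii place P and G the same way about J: P = J + 15.0·n = (57.75, 17.33), G = J − 15.0·n = (58.95, -12.64). Then |HP| = |P − H| = 60.30.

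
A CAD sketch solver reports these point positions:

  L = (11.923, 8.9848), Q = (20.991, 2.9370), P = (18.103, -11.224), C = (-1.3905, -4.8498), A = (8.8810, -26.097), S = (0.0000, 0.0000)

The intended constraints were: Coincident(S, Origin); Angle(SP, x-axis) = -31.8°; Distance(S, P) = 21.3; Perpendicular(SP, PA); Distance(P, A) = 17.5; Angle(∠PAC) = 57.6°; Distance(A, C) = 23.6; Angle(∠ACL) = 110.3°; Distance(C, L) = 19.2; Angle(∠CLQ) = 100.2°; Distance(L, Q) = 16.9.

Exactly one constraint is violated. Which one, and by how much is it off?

Distance(L, Q) = 16.9 — off by 6.00.

S = (0.00, 0.00) ✓; SP at -31.80° ✓; |SP| = 21.30 ✓; ∠(SP, PA) = 90.00° ✓; |PA| = 17.50 ✓; ∠PAC = 57.60° ✓; |AC| = 23.60 ✓; ∠ACL = 110.3° ✓; |CL| = 19.20 ✓; ∠CLQ = 100.2° ✓; |LQ| = 10.90 ✗.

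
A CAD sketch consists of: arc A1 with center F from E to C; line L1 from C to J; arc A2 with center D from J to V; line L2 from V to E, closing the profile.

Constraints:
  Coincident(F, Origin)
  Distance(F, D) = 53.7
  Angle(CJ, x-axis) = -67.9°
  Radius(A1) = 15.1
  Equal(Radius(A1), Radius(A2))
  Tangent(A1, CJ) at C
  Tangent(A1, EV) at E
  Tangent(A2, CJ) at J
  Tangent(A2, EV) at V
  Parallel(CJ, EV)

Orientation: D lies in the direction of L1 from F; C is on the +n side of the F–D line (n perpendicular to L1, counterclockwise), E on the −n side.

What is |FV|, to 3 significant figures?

55.8

The slot axis is L1's direction at -67.9°, so u = (cos -67.9°, sin -67.9°) = (0.376, -0.927) and n = (−sin -67.9°, cos -67.9°) = (0.927, 0.376). F is at the origin and D lies 53.7 along u from F, so D = 53.7·u = (20.2, -49.8). Tangency of A1 to both parallel lines with radius 15.1 puts C and E at F ± 15.1·n: C = (14.0, 5.68), E = (-14.0, -5.68). Equal radii place J and V the same way about D: J = D + 15.1·n = (34.2, -44.1), V = D − 15.1·n = (6.21, -55.4). Then |FV| = |V − F| = 55.8.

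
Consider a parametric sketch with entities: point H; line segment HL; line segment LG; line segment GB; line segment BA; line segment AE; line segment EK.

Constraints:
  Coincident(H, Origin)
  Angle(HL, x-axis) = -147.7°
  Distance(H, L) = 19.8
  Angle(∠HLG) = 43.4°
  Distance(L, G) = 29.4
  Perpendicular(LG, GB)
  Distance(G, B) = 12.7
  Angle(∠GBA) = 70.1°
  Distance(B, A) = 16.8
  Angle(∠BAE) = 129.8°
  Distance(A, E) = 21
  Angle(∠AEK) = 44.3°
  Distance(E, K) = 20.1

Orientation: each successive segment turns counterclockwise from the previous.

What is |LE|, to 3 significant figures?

14.3

H is at the origin; HL runs at -147.7° with length 19.8, so L = (-16.7, -10.6). ∠HLG = 43.4° gives LG at -11.1° from the x-axis; with |LG| = 29.4, G = (12.1, -16.2). LG ⟂ GB, so GB runs at 78.9°; with |GB| = 12.7, B = (14.6, -3.78). ∠GBA = 70.1° gives BA at -171° from the x-axis; with |BA| = 16.8, A = (-2.04, -6.35). ∠BAE = 129.8° gives AE at -121° from the x-axis; with |AE| = 21.0, E = (-12.9, -24.3). Then |LE| = |E − L| = 14.3.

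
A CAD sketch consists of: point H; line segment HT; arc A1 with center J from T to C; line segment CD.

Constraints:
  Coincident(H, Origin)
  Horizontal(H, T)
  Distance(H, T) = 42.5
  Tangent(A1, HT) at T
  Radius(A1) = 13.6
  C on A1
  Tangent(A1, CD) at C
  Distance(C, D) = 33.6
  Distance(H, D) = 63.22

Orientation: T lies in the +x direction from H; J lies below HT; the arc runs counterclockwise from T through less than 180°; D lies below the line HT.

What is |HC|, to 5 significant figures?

34.271

Checks: H = (0.00, 0.00) ✓; |HT| = 42.50 ✓; |JC| = 13.60 ✓; ∠(JC, CD) = 90.00° ✓; |CD| = 33.60 ✓; |HD| = 63.22 ✓.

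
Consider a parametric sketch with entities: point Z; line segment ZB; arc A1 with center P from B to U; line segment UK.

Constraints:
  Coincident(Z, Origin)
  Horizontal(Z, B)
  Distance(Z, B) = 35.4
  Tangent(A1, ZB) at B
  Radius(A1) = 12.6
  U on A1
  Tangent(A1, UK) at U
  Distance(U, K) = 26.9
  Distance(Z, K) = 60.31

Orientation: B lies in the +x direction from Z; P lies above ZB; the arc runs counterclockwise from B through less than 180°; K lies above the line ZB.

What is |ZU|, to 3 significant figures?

50.0

Checks: |PU| = 12.60 ✓; ∠(PU, UK) = 90.00° ✓; |UK| = 26.90 ✓; |ZK| = 60.31 ✓.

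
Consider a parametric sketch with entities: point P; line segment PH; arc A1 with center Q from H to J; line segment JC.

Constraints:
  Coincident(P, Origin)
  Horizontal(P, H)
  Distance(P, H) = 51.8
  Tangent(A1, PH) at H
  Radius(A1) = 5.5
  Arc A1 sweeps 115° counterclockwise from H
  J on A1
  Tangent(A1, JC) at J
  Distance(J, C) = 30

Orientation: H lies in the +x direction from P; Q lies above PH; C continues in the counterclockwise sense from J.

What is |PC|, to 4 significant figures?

56.31

P is at the origin; P and H share the same y with |PH| = 51.8 and H on the +x side, so H = (51.80, 0.000). Tangency of A1 to PH means the radius QH is perpendicular to PH, so Q = H + (0, 5.5) = (51.80, 5.500). On A1, H sits at bearing -90° from Q; a 115° counterclockwise sweep puts J at bearing 25°, so J = Q + 5.5·(cos 25°, sin 25°) = (56.78, 7.824). The tangent condition forces QJ to be normal to JC, so JC runs along (−sin 25°, cos 25°); with |JC| = 30.0, C = (44.11, 35.01). Then |PC| = |C − P| = 56.31.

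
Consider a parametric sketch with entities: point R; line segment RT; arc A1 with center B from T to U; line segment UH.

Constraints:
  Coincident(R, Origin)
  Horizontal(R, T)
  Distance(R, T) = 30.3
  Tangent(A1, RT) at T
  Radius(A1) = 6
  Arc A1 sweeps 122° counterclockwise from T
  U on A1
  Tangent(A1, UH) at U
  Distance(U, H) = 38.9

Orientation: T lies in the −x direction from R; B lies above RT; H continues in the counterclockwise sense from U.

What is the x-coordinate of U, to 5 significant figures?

-25.212

R is at the origin; RT is horizontal with |RT| = 30.3 and T on the −x side, so T = (-30.300, 0.0000). Since A1 is tangent to RT there, BT ⟂ RT, so B = T + (0, 6) = (-30.300, 6.0000). On A1, T sits at bearing -90° from B; a 122° counterclockwise sweep puts U at bearing 32°, so U = B + 6.0·(cos 32°, sin 32°) = (-25.212, 9.1795). So U.x = -25.212.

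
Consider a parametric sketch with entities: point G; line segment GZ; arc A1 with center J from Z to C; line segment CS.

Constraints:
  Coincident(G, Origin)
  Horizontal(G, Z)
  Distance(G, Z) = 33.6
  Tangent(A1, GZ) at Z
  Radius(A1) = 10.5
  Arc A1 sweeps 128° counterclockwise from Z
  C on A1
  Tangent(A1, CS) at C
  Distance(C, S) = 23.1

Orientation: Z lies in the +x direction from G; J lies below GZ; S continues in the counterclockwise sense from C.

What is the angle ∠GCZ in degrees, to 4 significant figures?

82.18°

Since A1 is tangent to GZ there, JZ ⟂ GZ, so J = Z + (0, -10.5) = (33.60, -10.50). On A1, Z sits at bearing 90° from J; a 128° counterclockwise sweep puts C at bearing 218°, so C = J + 10.5·(cos 218°, sin 218°) = (25.33, -16.96). Then cos ∠GCZ = CG·CZ / (|CG||CZ|), giving 82.18°.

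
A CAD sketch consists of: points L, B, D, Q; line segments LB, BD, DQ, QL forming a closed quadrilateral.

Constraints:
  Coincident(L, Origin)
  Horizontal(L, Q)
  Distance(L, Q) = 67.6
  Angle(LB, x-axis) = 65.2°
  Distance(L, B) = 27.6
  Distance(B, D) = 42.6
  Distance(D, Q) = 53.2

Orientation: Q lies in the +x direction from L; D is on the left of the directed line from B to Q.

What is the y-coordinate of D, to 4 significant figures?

48.98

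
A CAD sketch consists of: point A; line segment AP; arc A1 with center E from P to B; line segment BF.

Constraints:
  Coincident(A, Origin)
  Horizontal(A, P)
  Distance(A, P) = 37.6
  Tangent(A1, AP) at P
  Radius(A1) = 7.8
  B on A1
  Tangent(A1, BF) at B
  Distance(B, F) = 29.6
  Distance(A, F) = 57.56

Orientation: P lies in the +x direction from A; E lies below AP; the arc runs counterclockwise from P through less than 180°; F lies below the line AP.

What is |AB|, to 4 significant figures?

32.54

Checks: |EB| = 7.800 ✓; ∠(EB, BF) = 90.00° ✓; |BF| = 29.60 ✓; |AF| = 57.56 ✓.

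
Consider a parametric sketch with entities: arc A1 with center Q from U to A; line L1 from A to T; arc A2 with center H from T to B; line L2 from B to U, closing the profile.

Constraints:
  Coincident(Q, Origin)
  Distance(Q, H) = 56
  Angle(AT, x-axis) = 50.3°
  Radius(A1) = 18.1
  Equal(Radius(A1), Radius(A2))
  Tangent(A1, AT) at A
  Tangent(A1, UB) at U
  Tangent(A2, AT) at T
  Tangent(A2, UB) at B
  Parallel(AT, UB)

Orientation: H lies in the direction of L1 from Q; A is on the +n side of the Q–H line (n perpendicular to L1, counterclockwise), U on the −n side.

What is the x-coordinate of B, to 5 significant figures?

49.697

Tangency of A1 to both parallel lines with radius 18.1 puts A and U at Q ± 18.1·n: A = (-13.926, 11.562), U = (13.926, -11.562). Equal radii place T and B the same way about H: T = H + 18.1·n = (21.845, 54.648), B = H − 18.1·n = (49.697, 31.525). So B.x = 49.697.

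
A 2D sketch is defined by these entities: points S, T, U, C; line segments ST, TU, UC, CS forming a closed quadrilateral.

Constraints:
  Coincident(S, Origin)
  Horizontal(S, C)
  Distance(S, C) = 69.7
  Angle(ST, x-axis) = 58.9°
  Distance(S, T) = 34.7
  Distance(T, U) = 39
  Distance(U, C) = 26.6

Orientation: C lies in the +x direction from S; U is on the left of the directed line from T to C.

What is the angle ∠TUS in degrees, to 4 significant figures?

32.12°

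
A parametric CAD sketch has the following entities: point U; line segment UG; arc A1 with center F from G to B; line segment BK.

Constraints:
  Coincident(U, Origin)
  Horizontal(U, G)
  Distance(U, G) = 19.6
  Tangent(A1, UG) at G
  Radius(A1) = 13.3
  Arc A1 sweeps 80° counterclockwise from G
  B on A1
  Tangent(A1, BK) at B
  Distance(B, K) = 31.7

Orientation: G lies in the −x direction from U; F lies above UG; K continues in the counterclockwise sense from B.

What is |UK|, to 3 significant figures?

42.2

U is at the origin; U and G share the same y with |UG| = 19.6 and G on the −x side, so G = (-19.6, 0.00). The tangent condition forces FG to be normal to UG, so F = G + (0, 13.3) = (-19.6, 13.3). On A1, G sits at bearing -90° from F; an 80° counterclockwise sweep puts B at bearing -10°, so B = F + 13.3·(cos -10°, sin -10°) = (-6.50, 11.0). Since A1 is tangent to BK there, FB ⟂ BK, so BK runs along (−sin -10°, cos -10°); with |BK| = 31.7, K = (-0.997, 42.2). Then |UK| = |K − U| = 42.2.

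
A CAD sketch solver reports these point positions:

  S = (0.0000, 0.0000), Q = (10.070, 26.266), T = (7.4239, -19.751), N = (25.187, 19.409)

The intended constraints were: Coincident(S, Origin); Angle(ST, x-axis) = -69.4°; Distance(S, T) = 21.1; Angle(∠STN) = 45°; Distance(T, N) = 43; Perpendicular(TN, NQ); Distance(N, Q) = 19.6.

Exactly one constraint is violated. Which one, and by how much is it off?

Distance(N, Q) = 19.6 — off by 3.00.

S = (0.00, 0.00) ✓; ST at -69.40° ✓; |ST| = 21.10 ✓; ∠STN = 45.00° ✓; |TN| = 43.00 ✓; ∠(TN, NQ) = 90.00° ✓; |NQ| = 16.60 ✗.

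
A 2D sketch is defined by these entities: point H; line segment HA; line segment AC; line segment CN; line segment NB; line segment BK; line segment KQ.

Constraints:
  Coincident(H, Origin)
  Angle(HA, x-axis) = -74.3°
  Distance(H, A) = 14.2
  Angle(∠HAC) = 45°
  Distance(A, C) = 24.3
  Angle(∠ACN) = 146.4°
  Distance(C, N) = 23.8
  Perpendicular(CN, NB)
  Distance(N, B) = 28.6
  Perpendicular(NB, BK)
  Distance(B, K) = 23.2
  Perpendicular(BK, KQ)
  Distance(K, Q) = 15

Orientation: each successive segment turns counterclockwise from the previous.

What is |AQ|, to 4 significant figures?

20.84

H is at the origin; HA runs at -74.3° with length 14.2, so A = (3.843, -13.67). ∠HAC = 45.0° gives AC at 60.70° from the x-axis; with |AC| = 24.3, C = (15.73, 7.521). ∠ACN = 146.4° gives CN at 94.30° from the x-axis; with |CN| = 23.8, N = (13.95, 31.25). CN ⟂ NB, so NB runs at -175.7°; with |NB| = 28.6, B = (-14.57, 29.11). NB ⟂ BK, so BK runs at -85.70°; with |BK| = 23.2, K = (-12.83, 5.975). BK ⟂ KQ, so KQ runs at 4.300°; with |KQ| = 15.0, Q = (2.128, 7.100). Then |AQ| = |Q − A| = 20.84.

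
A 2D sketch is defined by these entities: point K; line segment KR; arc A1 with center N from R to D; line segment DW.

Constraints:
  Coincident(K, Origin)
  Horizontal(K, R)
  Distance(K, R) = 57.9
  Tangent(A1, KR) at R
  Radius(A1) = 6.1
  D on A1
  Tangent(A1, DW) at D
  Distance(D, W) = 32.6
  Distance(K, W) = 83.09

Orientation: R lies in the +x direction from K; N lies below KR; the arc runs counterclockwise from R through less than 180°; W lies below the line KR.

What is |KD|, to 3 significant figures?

54.4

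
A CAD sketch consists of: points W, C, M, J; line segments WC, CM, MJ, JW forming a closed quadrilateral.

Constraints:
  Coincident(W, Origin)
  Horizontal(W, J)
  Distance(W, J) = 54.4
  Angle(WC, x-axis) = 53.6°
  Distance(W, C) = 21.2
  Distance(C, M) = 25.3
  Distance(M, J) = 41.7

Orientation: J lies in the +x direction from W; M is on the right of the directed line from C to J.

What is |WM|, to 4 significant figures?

15.82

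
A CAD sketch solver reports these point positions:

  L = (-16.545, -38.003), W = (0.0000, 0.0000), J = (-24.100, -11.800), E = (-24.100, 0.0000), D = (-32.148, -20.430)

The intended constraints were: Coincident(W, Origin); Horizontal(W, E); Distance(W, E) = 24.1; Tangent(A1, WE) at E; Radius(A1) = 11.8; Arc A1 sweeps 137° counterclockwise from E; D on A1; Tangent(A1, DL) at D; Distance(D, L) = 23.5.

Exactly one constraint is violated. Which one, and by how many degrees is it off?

Tangent(A1, DL) at D — off by 5.40°.

W = (0.00, 0.00) ✓; W.y = 0.00, E.y = 0.00 ✓; |WE| = 24.10 ✓; ∠(JE, EW) = 90.00° ✓; |JE| = 11.80 ✓; bearing(J→D) − bearing(J→E) = 137.0° ✓; |JD| = 11.80 ✓; ∠(JD, DL) = 95.40° ✗; |DL| = 23.50 ✓.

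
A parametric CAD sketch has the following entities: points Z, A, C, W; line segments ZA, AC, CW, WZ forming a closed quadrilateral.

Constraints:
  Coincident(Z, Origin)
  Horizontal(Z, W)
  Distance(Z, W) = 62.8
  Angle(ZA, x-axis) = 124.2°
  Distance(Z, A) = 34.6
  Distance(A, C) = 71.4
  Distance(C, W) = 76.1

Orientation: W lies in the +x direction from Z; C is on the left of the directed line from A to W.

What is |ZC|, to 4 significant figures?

80.94

Checks: Z = (0.00, 0.00) ✓; |AC| = 71.40 ✓; |CW| = 76.10 ✓.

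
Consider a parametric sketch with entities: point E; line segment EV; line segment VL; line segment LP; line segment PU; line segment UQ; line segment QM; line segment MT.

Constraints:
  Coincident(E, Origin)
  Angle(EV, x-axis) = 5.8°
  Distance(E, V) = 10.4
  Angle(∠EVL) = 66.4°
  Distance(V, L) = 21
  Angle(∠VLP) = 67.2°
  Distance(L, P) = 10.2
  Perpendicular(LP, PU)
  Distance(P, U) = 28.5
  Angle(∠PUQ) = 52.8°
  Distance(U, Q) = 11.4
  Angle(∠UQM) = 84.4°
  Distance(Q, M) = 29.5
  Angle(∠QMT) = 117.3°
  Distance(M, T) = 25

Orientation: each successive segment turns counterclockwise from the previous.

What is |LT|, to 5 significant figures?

45.739

E is at the origin; EV runs at 5.8° with length 10.4, so V = (10.347, 1.0510). ∠EVL = 66.4° gives VL at 119.40° from the x-axis; with |VL| = 21.0, L = (0.037781, 19.346). ∠VLP = 67.2° gives LP at -127.80° from the x-axis; with |LP| = 10.2, P = (-6.2139, 11.287). LP ⟂ PU, so PU runs at -37.800°; with |PU| = 28.5, U = (16.306, -6.1810). ∠PUQ = 52.8° gives UQ at 89.400° from the x-axis; with |UQ| = 11.4, Q = (16.425, 5.2184). ∠UQM = 84.4° gives QM at -175.00° from the x-axis; with |QM| = 29.5, M = (-12.963, 2.6473). ∠QMT = 117.3° gives MT at -112.30° from the x-axis; with |MT| = 25.0, T = (-22.449, -20.483). Then |LT| = |T − L| = 45.739.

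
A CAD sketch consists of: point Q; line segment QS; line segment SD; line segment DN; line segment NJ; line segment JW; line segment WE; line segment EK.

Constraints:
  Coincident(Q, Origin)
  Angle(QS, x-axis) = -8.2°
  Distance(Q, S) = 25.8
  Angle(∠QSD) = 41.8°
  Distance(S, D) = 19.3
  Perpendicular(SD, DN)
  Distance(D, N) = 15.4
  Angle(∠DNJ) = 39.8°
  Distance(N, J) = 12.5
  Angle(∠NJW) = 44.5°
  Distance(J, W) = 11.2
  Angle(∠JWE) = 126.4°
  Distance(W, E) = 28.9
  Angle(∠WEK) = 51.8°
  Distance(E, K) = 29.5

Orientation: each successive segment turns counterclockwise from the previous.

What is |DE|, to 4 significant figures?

36.45

∠NJW = 44.5° gives JW at 135.7° from the x-axis; with |JW| = 11.2, W = (5.818, 9.072). ∠JWE = 126.4° gives WE at -170.7° from the x-axis; with |WE| = 28.9, E = (-22.70, 4.401). Then |DE| = |E − D| = 36.45.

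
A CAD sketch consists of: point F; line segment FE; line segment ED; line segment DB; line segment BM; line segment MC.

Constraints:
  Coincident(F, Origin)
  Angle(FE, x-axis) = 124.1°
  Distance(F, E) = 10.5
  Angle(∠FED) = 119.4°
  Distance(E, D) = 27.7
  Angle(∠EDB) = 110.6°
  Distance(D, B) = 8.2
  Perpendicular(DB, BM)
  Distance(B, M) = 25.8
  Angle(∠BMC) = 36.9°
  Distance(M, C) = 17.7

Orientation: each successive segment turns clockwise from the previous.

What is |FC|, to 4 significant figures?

22.33

F is at the origin; FE runs at 124.1° with length 10.5, so E = (-5.887, 8.695). ∠FED = 119.4° gives ED at 63.50° from the x-axis; with |ED| = 27.7, D = (6.473, 33.48). ∠EDB = 110.6° gives DB at -5.900° from the x-axis; with |DB| = 8.2, B = (14.63, 32.64). DB ⟂ BM, so BM runs at -95.90°; with |BM| = 25.8, M = (11.98, 6.978). ∠BMC = 36.9° gives MC at 121.0° from the x-axis; with |MC| = 17.7, C = (2.861, 22.15). Then |FC| = |C − F| = 22.33.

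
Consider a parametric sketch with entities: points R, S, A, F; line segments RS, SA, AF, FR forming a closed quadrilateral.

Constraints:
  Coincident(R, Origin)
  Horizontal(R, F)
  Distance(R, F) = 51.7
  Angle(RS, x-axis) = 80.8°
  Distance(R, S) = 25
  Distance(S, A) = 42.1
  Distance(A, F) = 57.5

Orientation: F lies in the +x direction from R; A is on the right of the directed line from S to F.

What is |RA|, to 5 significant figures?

17.106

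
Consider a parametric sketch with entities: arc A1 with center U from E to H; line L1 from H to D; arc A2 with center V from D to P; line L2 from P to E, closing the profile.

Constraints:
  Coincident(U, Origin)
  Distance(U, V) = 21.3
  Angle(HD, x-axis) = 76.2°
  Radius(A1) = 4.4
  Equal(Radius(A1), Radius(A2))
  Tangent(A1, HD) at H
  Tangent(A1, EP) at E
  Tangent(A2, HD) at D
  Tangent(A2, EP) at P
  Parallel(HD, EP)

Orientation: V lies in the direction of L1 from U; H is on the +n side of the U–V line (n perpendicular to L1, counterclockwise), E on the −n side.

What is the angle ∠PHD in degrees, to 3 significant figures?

22.4°

The slot axis is L1's direction at 76.2°, so u = (cos 76.2°, sin 76.2°) = (0.239, 0.971) and n = (−sin 76.2°, cos 76.2°) = (-0.971, 0.239). U is at the origin and V lies 21.3 along u from U, so V = 21.3·u = (5.08, 20.7). Tangency of A1 to both parallel lines with radius 4.4 puts H and E at U ± 4.4·n: H = (-4.27, 1.05), E = (4.27, -1.05). Equal radii place D and P the same way about V: D = V + 4.4·n = (0.808, 21.7), P = V − 4.4·n = (9.35, 19.6). Then cos ∠PHD = HP·HD / (|HP||HD|), giving 22.4°.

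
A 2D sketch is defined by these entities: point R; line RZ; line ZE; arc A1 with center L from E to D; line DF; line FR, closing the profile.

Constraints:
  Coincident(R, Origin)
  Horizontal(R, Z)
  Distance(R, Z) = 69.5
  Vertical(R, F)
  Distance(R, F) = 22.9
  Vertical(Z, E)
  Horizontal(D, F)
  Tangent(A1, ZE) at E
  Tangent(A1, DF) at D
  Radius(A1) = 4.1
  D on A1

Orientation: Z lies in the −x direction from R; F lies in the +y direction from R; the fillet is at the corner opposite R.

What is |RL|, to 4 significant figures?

68.05

R is at the origin; R and Z share the same y with |RZ| = 69.5 and Z on the −x side, so Z = (-69.50, 0.000). R and F share the same x with |RF| = 22.9 and F on the +y side, so F = (0.000, 22.90). The virtual corner opposite R is at (-69.50, 22.90). The tangent condition forces LE to be normal to ZE and since A1 is tangent to DF there, LD ⟂ DF, with radius 4.1, so the center L sits 4.1 in from both sides at L = (-65.40, 18.80). Then |RL| = |L − R| = 68.05.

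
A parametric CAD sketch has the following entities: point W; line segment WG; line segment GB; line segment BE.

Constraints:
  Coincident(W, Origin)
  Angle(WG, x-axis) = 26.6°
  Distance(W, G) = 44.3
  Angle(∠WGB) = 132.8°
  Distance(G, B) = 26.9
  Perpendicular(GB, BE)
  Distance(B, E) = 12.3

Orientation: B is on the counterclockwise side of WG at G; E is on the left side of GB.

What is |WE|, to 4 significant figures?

60.47

W is at the origin; WG runs at 26.6° with length 44.3, so G = 44.3·(cos 26.6°, sin 26.6°) = (39.61, 19.84). ∠WGB = 132.8°, so GB runs at 26.6° + (180° − 132.8°) = 73.80° from the x-axis; with |GB| = 26.9, B = G + 26.9·(cos 73.80°, sin 73.80°) = (47.12, 45.67). The perpendicularity gives BE at right angles to GB; with |BE| = 12.3 on the left of GB, E = B + 12.3·(-0.9603, 0.2790) = (35.30, 49.10). Then |WE| = |E − W| = 60.47.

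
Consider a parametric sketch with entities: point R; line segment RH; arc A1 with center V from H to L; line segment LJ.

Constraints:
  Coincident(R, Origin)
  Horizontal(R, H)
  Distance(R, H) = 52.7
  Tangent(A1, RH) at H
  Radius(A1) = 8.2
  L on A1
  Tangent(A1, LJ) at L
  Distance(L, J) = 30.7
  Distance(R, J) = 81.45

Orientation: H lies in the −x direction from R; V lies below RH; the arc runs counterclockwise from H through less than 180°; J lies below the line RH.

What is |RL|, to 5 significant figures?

59.837

Checks: |VL| = 8.200 ✓; ∠(VL, LJ) = 90.00° ✓; |LJ| = 30.70 ✓; |RJ| = 81.45 ✓.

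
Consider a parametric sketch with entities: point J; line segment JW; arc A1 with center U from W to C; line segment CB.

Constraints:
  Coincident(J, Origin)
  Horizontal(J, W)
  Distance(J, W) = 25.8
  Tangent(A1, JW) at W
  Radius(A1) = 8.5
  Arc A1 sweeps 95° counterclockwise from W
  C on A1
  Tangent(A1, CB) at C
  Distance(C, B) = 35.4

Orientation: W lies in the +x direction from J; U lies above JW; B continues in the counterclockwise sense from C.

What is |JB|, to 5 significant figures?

54.343

On A1, W sits at bearing -90° from U; a 95° counterclockwise sweep puts C at bearing 5°, so C = U + 8.5·(cos 5°, sin 5°) = (34.268, 9.2408). Tangency of A1 to CB means the radius UC is perpendicular to CB, so CB runs along (−sin 5°, cos 5°); with |CB| = 35.4, B = (31.182, 44.506). Then |JB| = |B − J| = 54.343.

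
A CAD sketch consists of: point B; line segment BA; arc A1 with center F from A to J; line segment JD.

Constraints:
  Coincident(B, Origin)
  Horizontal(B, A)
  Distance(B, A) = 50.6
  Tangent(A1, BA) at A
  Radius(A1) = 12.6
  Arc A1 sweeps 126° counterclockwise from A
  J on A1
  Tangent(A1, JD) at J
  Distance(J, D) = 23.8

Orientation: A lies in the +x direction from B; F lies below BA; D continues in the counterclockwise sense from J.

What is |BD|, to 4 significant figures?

67.08

On A1, A sits at bearing 90° from F; a 126° counterclockwise sweep puts J at bearing 216°, so J = F + 12.6·(cos 216°, sin 216°) = (40.41, -20.01). The tangent condition forces FJ to be normal to JD, so JD runs along (−sin 216°, cos 216°); with |JD| = 23.8, D = (54.40, -39.26). Then |BD| = |D − B| = 67.08.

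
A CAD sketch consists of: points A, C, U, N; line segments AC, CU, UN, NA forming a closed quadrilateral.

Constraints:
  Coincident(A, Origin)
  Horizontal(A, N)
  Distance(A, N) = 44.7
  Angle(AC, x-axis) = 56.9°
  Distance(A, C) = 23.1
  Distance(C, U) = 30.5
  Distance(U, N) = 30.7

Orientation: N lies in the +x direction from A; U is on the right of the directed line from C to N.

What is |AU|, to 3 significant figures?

19.4

Checks: |CU| = 30.50 ✓; |UN| = 30.70 ✓.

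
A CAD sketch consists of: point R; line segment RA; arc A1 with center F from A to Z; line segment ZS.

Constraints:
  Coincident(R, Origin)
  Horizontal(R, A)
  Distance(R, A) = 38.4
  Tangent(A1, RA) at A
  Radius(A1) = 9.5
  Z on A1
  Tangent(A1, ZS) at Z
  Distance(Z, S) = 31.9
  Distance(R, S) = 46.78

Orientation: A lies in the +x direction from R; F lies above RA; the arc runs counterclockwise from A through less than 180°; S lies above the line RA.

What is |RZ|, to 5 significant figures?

48.204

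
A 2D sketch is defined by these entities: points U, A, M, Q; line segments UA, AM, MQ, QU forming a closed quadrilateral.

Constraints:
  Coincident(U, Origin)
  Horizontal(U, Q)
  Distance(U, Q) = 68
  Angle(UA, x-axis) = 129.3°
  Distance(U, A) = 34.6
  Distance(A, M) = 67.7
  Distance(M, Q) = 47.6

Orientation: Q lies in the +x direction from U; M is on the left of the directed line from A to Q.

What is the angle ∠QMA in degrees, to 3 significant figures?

108°

U is at the origin; U and Q share the same y with |UQ| = 68.0 and Q in +x, so Q = (68.0, 0). UA runs at 129.3° with |UA| = 34.6, so A = (-21.9, 26.8). M is determined by |AM| = 67.7 and |MQ| = 47.6 together: it lies at the intersection of circle(A, 67.7) and circle(Q, 47.6). With |AQ| = 93.8, the foot of the radical line on AQ is 59.3 from A and the perpendicular offset is √(67.7² − 59.3²) = 32.7. Taking the left-of-AQ solution: M = (44.2, 41.2).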